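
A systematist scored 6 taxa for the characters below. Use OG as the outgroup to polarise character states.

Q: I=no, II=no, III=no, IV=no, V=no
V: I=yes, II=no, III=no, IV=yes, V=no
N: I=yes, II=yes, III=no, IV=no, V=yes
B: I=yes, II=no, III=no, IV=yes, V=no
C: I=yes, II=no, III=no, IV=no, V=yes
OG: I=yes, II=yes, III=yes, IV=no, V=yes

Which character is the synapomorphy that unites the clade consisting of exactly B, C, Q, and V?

Character polarity is set by the outgroup: the derived state is whichever differs from the outgroup's state, so for I, II, III, V the derived state is 'no', and for the remaining characters it is 'yes'.
I (derived state 'no') is unique to Q (autapomorphy; uninformative for grouping).
II: derived state 'no' in B, C, Q, and V only — synapomorphy for {B, C, Q, V}.
III (derived state 'no') is shared by all ingroup taxa — unites the whole ingroup.
IV (derived state 'yes') is shared by B and V — a synapomorphy uniting that clade.
V: derived state 'no' in B, Q, and V only — synapomorphy for {B, Q, V}.
Most parsimonious ingroup topology: ((((V,B),Q),C),N).
The clade {B, C, Q, V} is supported by II: its derived state 'no' occurs in exactly those taxa and in no other taxon (including the outgroup).

II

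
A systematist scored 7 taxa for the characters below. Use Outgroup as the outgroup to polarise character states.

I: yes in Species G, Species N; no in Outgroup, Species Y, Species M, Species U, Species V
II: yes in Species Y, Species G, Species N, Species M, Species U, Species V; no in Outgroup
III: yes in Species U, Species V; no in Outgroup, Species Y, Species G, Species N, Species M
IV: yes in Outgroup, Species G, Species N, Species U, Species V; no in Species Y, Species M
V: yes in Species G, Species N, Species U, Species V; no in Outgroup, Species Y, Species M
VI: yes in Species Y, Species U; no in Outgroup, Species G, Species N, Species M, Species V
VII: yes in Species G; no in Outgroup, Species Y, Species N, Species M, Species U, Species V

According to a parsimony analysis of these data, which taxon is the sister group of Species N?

Species G

Character polarity is set by the outgroup: the derived state is whichever differs from the outgroup's state, so for IV the derived state is 'no', and for the remaining characters it is 'yes'.
I: derived state 'yes' in Species G and Species N only — synapomorphy for {Species G, Species N}.
II (derived state 'yes') is shared by all ingroup taxa — unites the whole ingroup.
III (derived state 'yes') is shared by Species U and Species V — a synapomorphy uniting that clade.
IV (derived state 'no') is shared by Species M and Species Y — a synapomorphy uniting that clade.
V (derived state 'yes') is shared by Species G, Species N, Species U, and Species V — a synapomorphy uniting that clade.
VI groups Species U and Species Y, which is incompatible with the clades supported by the remaining characters; treating it as convergent (homoplasy) costs fewer steps than any alternative tree.
VII (derived state 'yes') is unique to Species G (autapomorphy; uninformative for grouping).
Most parsimonious ingroup topology: ((Species Y,Species M),((Species G,Species N),(Species U,Species V))).
Species N and Species G form a cherry on this tree, so they are sister taxa.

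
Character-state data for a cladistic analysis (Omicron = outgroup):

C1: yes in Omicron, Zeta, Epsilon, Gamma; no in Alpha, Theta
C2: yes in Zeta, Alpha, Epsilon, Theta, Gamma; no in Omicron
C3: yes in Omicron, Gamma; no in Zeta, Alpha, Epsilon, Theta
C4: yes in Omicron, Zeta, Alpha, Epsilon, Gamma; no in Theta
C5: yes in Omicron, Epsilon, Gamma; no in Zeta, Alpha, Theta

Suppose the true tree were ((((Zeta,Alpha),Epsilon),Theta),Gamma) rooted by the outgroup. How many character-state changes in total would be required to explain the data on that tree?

7

Map each character onto ((((Zeta,Alpha),Epsilon),Theta),Gamma) (rooted by Omicron) and count the minimum state changes it requires (Fitch parsimony):
C1: 2; C2: 1; C3: 1; C4: 1; C5: 2.
Total tree length = 7.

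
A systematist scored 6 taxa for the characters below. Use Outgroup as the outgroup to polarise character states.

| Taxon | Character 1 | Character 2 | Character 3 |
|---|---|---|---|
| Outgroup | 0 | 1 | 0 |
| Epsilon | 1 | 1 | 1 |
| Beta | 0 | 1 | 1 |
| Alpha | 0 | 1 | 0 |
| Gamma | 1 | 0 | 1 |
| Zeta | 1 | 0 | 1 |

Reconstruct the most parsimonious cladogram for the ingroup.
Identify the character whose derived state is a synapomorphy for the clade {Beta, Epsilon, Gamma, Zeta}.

Character 3

Character polarity is set by the outgroup: the derived state is whichever differs from the outgroup's state, so for Character 2 the derived state is '0', and for the remaining characters it is '1'.
Character 1: derived state '1' in Epsilon, Gamma, and Zeta only — synapomorphy for {Epsilon, Gamma, Zeta}.
Character 2 (derived state '0') is shared by Gamma and Zeta — a synapomorphy uniting that clade.
Character 3: derived state '1' in Beta, Epsilon, Gamma, and Zeta only — synapomorphy for {Beta, Epsilon, Gamma, Zeta}.
Most parsimonious ingroup topology: (((Epsilon,(Gamma,Zeta)),Beta),Alpha).
The clade {Beta, Epsilon, Gamma, Zeta} is supported by Character 3: its derived state '1' occurs in exactly those taxa and in no other taxon (including the outgroup).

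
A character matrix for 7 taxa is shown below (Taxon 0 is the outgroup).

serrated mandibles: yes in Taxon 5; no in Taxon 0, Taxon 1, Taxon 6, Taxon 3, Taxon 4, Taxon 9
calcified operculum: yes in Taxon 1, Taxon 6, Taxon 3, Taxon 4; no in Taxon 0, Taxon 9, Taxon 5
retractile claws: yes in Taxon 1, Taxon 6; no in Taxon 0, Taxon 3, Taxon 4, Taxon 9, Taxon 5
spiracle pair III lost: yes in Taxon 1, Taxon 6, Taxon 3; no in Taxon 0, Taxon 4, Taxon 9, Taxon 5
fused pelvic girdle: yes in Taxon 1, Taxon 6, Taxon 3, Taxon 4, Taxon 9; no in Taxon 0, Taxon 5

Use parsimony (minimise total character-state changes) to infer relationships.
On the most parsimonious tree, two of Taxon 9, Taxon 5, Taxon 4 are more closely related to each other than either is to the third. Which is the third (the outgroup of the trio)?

Taxon 5

The outgroup has state 'no' for every character, so 'yes' is the derived state throughout.
serrated mandibles: derived state 'yes' in Taxon 5 only — an autapomorphy, so it tells us nothing about relationships among taxa.
calcified operculum (derived state 'yes') is shared by Taxon 1, Taxon 3, Taxon 4, and Taxon 6 — a synapomorphy uniting that clade.
Only Taxon 1 and Taxon 6 show the derived state 'yes' for retractile claws, supporting them as a clade.
Only Taxon 1, Taxon 3, and Taxon 6 show the derived state 'yes' for spiracle pair III lost, supporting them as a clade.
fused pelvic girdle (derived state 'yes') is shared by Taxon 1, Taxon 3, Taxon 4, Taxon 6, and Taxon 9 — a synapomorphy uniting that clade.
Most parsimonious ingroup topology: (((((Taxon 1,Taxon 6),Taxon 3),Taxon 4),Taxon 9),Taxon 5).
Taxon 9 and Taxon 4 share a more recent common ancestor with each other than either does with Taxon 5, so Taxon 5 is the least closely related of the three.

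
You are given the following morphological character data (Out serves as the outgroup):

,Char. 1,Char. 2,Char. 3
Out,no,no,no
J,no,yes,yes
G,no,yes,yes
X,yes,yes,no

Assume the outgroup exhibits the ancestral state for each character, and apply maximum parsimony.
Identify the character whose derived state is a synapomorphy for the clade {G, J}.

Char. 3

The outgroup has state 'no' for every character, so 'yes' is the derived state throughout.
Char. 1 (derived state 'yes') is unique to X (autapomorphy; uninformative for grouping).
Char. 2 (derived state 'yes') is shared by all ingroup taxa — unites the whole ingroup.
Char. 3: derived state 'yes' in G and J only — synapomorphy for {G, J}.
Most parsimonious ingroup topology: ((J,G),X).
The clade {G, J} is supported by Char. 3: its derived state 'yes' occurs in exactly those taxa and in no other taxon (including the outgroup).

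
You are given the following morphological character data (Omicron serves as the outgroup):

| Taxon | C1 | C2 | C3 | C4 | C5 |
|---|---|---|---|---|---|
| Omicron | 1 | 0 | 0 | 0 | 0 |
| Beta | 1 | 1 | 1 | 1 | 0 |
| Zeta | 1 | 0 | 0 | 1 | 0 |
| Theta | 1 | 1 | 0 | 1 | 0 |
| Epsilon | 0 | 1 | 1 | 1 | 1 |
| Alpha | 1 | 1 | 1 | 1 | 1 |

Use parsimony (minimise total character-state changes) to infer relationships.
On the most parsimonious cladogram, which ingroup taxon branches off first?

Zeta

Character polarity is set by the outgroup: the derived state is whichever differs from the outgroup's state, so for C1 the derived state is '0', and for the remaining characters it is '1'.
C1: derived state '0' in Epsilon only — an autapomorphy, so it tells us nothing about relationships among taxa.
C2 (derived state '1') is shared by Alpha, Beta, Epsilon, and Theta — a synapomorphy uniting that clade.
Only Alpha, Beta, and Epsilon show the derived state '1' for C3, supporting them as a clade.
All ingroup taxa share the derived state '1' for C4; it defines the ingroup but does not resolve relationships within it.
C5 (derived state '1') is shared by Alpha and Epsilon — a synapomorphy uniting that clade.
Most parsimonious ingroup topology: (((Beta,(Epsilon,Alpha)),Theta),Zeta).
Zeta is sister to the clade containing all other ingroup taxa, so it is the earliest-diverging (most basal) ingroup lineage.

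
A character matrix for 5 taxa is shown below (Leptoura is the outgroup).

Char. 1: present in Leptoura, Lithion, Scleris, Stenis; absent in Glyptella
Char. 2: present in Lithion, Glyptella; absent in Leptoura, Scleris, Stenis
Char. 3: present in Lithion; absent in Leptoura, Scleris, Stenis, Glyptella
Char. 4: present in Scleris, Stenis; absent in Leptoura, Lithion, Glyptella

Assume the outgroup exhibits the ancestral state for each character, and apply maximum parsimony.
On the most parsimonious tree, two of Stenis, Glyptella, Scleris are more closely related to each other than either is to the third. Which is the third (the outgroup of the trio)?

Character polarity is set by the outgroup: the derived state is whichever differs from the outgroup's state, so for Char. 1 the derived state is 'absent', and for the remaining characters it is 'present'.
Char. 1 (derived state 'absent') is unique to Glyptella (autapomorphy; uninformative for grouping).
Only Glyptella and Lithion show the derived state 'present' for Char. 2, supporting them as a clade.
Char. 3: derived state 'present' in Lithion only — an autapomorphy, so it tells us nothing about relationships among taxa.
Char. 4 (derived state 'present') is shared by Scleris and Stenis — a synapomorphy uniting that clade.
Most parsimonious ingroup topology: ((Lithion,Glyptella),(Scleris,Stenis)).
Stenis and Scleris share a more recent common ancestor with each other than either does with Glyptella, so Glyptella is the least closely related of the three.

Glyptella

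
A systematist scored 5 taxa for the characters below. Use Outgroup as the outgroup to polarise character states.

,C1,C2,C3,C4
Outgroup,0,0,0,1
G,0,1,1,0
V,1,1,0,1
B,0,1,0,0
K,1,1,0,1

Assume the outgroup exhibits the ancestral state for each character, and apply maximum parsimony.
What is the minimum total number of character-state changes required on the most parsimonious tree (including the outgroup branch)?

Character polarity is set by the outgroup: the derived state is whichever differs from the outgroup's state, so for C4 the derived state is '0', and for the remaining characters it is '1'.
Only K and V show the derived state '1' for C1, supporting them as a clade.
All ingroup taxa share the derived state '1' for C2; it defines the ingroup but does not resolve relationships within it.
C3 (derived state '1') is unique to G (autapomorphy; uninformative for grouping).
C4: derived state '0' in B and G only — synapomorphy for {B, G}.
Most parsimonious ingroup topology: ((G,B),(V,K)).
Changes per character on this tree: C1: 1; C2: 1; C3: 1; C4: 1.
Total = 4.

4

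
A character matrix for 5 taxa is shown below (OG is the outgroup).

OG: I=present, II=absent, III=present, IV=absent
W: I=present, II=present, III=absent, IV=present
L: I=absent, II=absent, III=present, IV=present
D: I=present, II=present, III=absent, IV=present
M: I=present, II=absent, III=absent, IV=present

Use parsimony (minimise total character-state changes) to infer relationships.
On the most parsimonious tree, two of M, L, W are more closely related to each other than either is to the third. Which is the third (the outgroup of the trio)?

Character polarity is set by the outgroup: the derived state is whichever differs from the outgroup's state, so for I, III the derived state is 'absent', and for the remaining characters it is 'present'.
I (derived state 'absent') is unique to L (autapomorphy; uninformative for grouping).
II: derived state 'present' in D and W only — synapomorphy for {D, W}.
III (derived state 'absent') is shared by D, M, and W — a synapomorphy uniting that clade.
IV (derived state 'present') is shared by all ingroup taxa — unites the whole ingroup.
Most parsimonious ingroup topology: (((W,D),M),L).
M and W share a more recent common ancestor with each other than either does with L, so L is the least closely related of the three.

L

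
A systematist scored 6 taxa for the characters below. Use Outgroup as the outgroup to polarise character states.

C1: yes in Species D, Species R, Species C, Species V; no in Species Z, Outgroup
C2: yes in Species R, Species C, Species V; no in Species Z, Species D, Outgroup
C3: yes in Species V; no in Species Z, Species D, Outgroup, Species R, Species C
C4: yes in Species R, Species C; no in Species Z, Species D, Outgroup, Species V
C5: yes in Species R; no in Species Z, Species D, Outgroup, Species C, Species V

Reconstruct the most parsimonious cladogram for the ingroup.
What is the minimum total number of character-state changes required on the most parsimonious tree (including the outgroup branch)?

The outgroup has state 'no' for every character, so 'yes' is the derived state throughout.
C1: derived state 'yes' in Species C, Species D, Species R, and Species V only — synapomorphy for {Species C, Species D, Species R, Species V}.
C2 (derived state 'yes') is shared by Species C, Species R, and Species V — a synapomorphy uniting that clade.
C3 (derived state 'yes') is unique to Species V (autapomorphy; uninformative for grouping).
C4: derived state 'yes' in Species C and Species R only — synapomorphy for {Species C, Species R}.
C5 (derived state 'yes') is unique to Species R (autapomorphy; uninformative for grouping).
Most parsimonious ingroup topology: ((((Species R,Species C),Species V),Species D),Species Z).
Changes per character on this tree: C1: 1; C2: 1; C3: 1; C4: 1; C5: 1.
Total = 5.

5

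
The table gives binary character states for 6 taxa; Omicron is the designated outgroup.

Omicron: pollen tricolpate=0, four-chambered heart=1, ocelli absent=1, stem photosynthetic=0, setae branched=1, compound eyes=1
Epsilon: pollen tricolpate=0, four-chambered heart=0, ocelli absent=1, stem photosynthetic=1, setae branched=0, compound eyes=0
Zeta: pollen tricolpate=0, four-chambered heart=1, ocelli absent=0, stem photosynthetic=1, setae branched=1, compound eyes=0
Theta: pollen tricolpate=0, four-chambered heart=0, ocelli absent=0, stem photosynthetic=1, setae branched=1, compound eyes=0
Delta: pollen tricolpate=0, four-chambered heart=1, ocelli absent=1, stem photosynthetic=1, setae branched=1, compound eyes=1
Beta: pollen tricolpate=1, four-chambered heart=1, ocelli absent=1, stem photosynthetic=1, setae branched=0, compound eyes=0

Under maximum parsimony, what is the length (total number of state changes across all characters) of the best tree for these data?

7

Character polarity is set by the outgroup: the derived state is whichever differs from the outgroup's state, so for four-chambered heart, ocelli absent, setae branched, compound eyes the derived state is '0', and for the remaining characters it is '1'.
pollen tricolpate (derived state '1') is unique to Beta (autapomorphy; uninformative for grouping).
four-chambered heart (state '0') occurs in Epsilon and Theta but conflicts with the nesting implied by the other characters — most parsimoniously interpreted as homoplasy.
ocelli absent: derived state '0' in Theta and Zeta only — synapomorphy for {Theta, Zeta}.
All ingroup taxa share the derived state '1' for stem photosynthetic; it defines the ingroup but does not resolve relationships within it.
setae branched: derived state '0' in Beta and Epsilon only — synapomorphy for {Beta, Epsilon}.
compound eyes (derived state '0') is shared by Beta, Epsilon, Theta, and Zeta — a synapomorphy uniting that clade.
Most parsimonious ingroup topology: (((Epsilon,Beta),(Zeta,Theta)),Delta).
Changes per character on this tree: pollen tricolpate: 1; four-chambered heart: 2; ocelli absent: 1; stem photosynthetic: 1; setae branched: 1; compound eyes: 1.
Total = 7.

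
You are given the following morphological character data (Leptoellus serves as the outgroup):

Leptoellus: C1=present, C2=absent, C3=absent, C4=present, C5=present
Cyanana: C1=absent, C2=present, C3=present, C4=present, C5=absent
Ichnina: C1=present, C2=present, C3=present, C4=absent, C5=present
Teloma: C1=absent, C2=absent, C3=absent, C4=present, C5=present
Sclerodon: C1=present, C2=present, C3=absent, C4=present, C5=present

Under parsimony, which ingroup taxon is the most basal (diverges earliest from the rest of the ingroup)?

Teloma

Character polarity is set by the outgroup: the derived state is whichever differs from the outgroup's state, so for C1, C4, C5 the derived state is 'absent', and for the remaining characters it is 'present'.
C1 (state 'absent') occurs in Cyanana and Teloma but conflicts with the nesting implied by the other characters — most parsimoniously interpreted as homoplasy.
Only Cyanana, Ichnina, and Sclerodon show the derived state 'present' for C2, supporting them as a clade.
Only Cyanana and Ichnina show the derived state 'present' for C3, supporting them as a clade.
C4: derived state 'absent' in Ichnina only — an autapomorphy, so it tells us nothing about relationships among taxa.
C5: derived state 'absent' in Cyanana only — an autapomorphy, so it tells us nothing about relationships among taxa.
Most parsimonious ingroup topology: (((Cyanana,Ichnina),Sclerodon),Teloma).
Teloma is sister to the clade containing all other ingroup taxa, so it is the earliest-diverging (most basal) ingroup lineage.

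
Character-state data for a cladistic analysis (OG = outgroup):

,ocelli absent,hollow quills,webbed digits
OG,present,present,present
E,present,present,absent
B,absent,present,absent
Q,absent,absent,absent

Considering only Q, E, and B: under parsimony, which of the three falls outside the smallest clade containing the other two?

E

The outgroup has state 'present' for every character, so 'absent' is the derived state throughout.
ocelli absent: derived state 'absent' in B and Q only — synapomorphy for {B, Q}.
hollow quills (derived state 'absent') is unique to Q (autapomorphy; uninformative for grouping).
webbed digits (derived state 'absent') is shared by all ingroup taxa — unites the whole ingroup.
Most parsimonious ingroup topology: (E,(B,Q)).
B and Q share a more recent common ancestor with each other than either does with E, so E is the least closely related of the three.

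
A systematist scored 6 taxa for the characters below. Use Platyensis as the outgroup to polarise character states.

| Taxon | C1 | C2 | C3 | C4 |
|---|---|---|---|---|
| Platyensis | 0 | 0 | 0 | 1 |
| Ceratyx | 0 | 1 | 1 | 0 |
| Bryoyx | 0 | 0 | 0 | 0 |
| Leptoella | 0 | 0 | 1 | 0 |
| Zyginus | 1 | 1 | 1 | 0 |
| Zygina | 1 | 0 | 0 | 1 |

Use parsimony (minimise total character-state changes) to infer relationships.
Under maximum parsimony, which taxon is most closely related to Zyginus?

Ceratyx

Character polarity is set by the outgroup: the derived state is whichever differs from the outgroup's state, so for C4 the derived state is '0', and for the remaining characters it is '1'.
C1 (state '1') occurs in Zygina and Zyginus but conflicts with the nesting implied by the other characters — most parsimoniously interpreted as homoplasy.
C2: derived state '1' in Ceratyx and Zyginus only — synapomorphy for {Ceratyx, Zyginus}.
C3: derived state '1' in Ceratyx, Leptoella, and Zyginus only — synapomorphy for {Ceratyx, Leptoella, Zyginus}.
C4: derived state '0' in Bryoyx, Ceratyx, Leptoella, and Zyginus only — synapomorphy for {Bryoyx, Ceratyx, Leptoella, Zyginus}.
Most parsimonious ingroup topology: ((((Ceratyx,Zyginus),Leptoella),Bryoyx),Zygina).
Zyginus and Ceratyx form a cherry on this tree, so they are sister taxa.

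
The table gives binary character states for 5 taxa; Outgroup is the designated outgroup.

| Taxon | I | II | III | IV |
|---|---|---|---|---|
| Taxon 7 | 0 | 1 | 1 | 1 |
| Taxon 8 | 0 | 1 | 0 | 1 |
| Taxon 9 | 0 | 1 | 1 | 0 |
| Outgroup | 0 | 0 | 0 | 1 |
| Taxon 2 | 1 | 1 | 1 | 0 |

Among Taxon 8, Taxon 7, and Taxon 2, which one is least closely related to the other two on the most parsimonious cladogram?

Taxon 8

Character polarity is set by the outgroup: the derived state is whichever differs from the outgroup's state, so for IV the derived state is '0', and for the remaining characters it is '1'.
I (derived state '1') is unique to Taxon 2 (autapomorphy; uninformative for grouping).
All ingroup taxa share the derived state '1' for II; it defines the ingroup but does not resolve relationships within it.
III (derived state '1') is shared by Taxon 2, Taxon 7, and Taxon 9 — a synapomorphy uniting that clade.
IV (derived state '0') is shared by Taxon 2 and Taxon 9 — a synapomorphy uniting that clade.
Most parsimonious ingroup topology: (((Taxon 9,Taxon 2),Taxon 7),Taxon 8).
Taxon 7 and Taxon 2 share a more recent common ancestor with each other than either does with Taxon 8, so Taxon 8 is the least closely related of the three.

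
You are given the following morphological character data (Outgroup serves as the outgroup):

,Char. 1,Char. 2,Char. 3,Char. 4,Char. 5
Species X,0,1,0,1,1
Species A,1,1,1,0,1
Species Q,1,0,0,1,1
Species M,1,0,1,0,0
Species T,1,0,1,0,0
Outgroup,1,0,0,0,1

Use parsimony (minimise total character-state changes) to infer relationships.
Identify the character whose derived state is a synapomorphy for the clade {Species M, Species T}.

Character polarity is set by the outgroup: the derived state is whichever differs from the outgroup's state, so for Char. 1, Char. 5 the derived state is '0', and for the remaining characters it is '1'.
Char. 1: derived state '0' in Species X only — an autapomorphy, so it tells us nothing about relationships among taxa.
Char. 2 (state '1') occurs in Species A and Species X but conflicts with the nesting implied by the other characters — most parsimoniously interpreted as homoplasy.
Only Species A, Species M, and Species T show the derived state '1' for Char. 3, supporting them as a clade.
Char. 4 (derived state '1') is shared by Species Q and Species X — a synapomorphy uniting that clade.
Char. 5 (derived state '0') is shared by Species M and Species T — a synapomorphy uniting that clade.
Most parsimonious ingroup topology: ((Species A,(Species T,Species M)),(Species Q,Species X)).
The clade {Species M, Species T} is supported by Char. 5: its derived state '0' occurs in exactly those taxa and in no other taxon (including the outgroup).

Char. 5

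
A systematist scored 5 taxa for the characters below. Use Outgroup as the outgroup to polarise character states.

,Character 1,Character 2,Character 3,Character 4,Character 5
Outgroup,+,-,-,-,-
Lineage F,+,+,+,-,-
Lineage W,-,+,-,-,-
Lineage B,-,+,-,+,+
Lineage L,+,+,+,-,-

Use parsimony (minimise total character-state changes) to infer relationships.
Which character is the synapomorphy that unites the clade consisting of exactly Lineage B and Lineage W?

Character 1

Character polarity is set by the outgroup: the derived state is whichever differs from the outgroup's state, so for Character 1 the derived state is '-', and for the remaining characters it is '+'.
Character 1 (derived state '-') is shared by Lineage B and Lineage W — a synapomorphy uniting that clade.
All ingroup taxa share the derived state '+' for Character 2; it defines the ingroup but does not resolve relationships within it.
Character 3 (derived state '+') is shared by Lineage F and Lineage L — a synapomorphy uniting that clade.
Character 4: derived state '+' in Lineage B only — an autapomorphy, so it tells us nothing about relationships among taxa.
Character 5: derived state '+' in Lineage B only — an autapomorphy, so it tells us nothing about relationships among taxa.
Most parsimonious ingroup topology: ((Lineage F,Lineage L),(Lineage W,Lineage B)).
The clade {Lineage B, Lineage W} is supported by Character 1: its derived state '-' occurs in exactly those taxa and in no other taxon (including the outgroup).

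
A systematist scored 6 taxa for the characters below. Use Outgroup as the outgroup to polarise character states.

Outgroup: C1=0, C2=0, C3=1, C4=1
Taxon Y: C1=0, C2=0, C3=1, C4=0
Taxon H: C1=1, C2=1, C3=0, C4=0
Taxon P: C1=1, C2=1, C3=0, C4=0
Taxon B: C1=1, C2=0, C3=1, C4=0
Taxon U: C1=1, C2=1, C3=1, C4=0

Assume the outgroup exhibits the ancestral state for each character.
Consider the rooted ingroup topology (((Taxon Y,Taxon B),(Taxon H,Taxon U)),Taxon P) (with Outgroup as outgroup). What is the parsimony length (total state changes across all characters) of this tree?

Map each character onto (((Taxon Y,Taxon B),(Taxon H,Taxon U)),Taxon P) (rooted by Outgroup) and count the minimum state changes it requires (Fitch parsimony):
C1: 2; C2: 2; C3: 2; C4: 1.
Total tree length = 7.

7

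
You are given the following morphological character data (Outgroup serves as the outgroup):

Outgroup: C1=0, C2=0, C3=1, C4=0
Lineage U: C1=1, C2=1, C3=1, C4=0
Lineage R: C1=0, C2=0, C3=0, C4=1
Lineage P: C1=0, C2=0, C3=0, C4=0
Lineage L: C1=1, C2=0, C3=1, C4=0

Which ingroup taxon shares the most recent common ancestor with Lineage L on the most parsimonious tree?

Character polarity is set by the outgroup: the derived state is whichever differs from the outgroup's state, so for C3 the derived state is '0', and for the remaining characters it is '1'.
C1 (derived state '1') is shared by Lineage L and Lineage U — a synapomorphy uniting that clade.
C2: derived state '1' in Lineage U only — an autapomorphy, so it tells us nothing about relationships among taxa.
C3 (derived state '0') is shared by Lineage P and Lineage R — a synapomorphy uniting that clade.
C4 (derived state '1') is unique to Lineage R (autapomorphy; uninformative for grouping).
Most parsimonious ingroup topology: ((Lineage U,Lineage L),(Lineage R,Lineage P)).
Lineage L and Lineage U form a cherry on this tree, so they are sister taxa.

Lineage U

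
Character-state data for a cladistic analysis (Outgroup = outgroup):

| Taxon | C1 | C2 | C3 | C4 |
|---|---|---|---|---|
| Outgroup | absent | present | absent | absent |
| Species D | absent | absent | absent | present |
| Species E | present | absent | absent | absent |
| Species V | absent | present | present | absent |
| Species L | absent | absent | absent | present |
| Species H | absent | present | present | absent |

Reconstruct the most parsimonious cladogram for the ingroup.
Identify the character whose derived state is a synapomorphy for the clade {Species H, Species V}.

C3

Character polarity is set by the outgroup: the derived state is whichever differs from the outgroup's state, so for C2 the derived state is 'absent', and for the remaining characters it is 'present'.
C1 (derived state 'present') is unique to Species E (autapomorphy; uninformative for grouping).
C2 (derived state 'absent') is shared by Species D, Species E, and Species L — a synapomorphy uniting that clade.
C3: derived state 'present' in Species H and Species V only — synapomorphy for {Species H, Species V}.
C4: derived state 'present' in Species D and Species L only — synapomorphy for {Species D, Species L}.
Most parsimonious ingroup topology: (((Species D,Species L),Species E),(Species V,Species H)).
The clade {Species H, Species V} is supported by C3: its derived state 'present' occurs in exactly those taxa and in no other taxon (including the outgroup).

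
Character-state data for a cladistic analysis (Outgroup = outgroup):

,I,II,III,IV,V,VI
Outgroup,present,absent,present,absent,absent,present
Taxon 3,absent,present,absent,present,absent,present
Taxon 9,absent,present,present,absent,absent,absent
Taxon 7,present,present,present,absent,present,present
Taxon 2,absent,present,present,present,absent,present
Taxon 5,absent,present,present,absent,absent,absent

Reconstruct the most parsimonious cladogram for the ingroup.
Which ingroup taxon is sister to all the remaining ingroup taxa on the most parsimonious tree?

Character polarity is set by the outgroup: the derived state is whichever differs from the outgroup's state, so for I, III, VI the derived state is 'absent', and for the remaining characters it is 'present'.
Only Taxon 2, Taxon 3, Taxon 5, and Taxon 9 show the derived state 'absent' for I, supporting them as a clade.
All ingroup taxa share the derived state 'present' for II; it defines the ingroup but does not resolve relationships within it.
III: derived state 'absent' in Taxon 3 only — an autapomorphy, so it tells us nothing about relationships among taxa.
IV (derived state 'present') is shared by Taxon 2 and Taxon 3 — a synapomorphy uniting that clade.
V: derived state 'present' in Taxon 7 only — an autapomorphy, so it tells us nothing about relationships among taxa.
VI (derived state 'absent') is shared by Taxon 5 and Taxon 9 — a synapomorphy uniting that clade.
Most parsimonious ingroup topology: (((Taxon 3,Taxon 2),(Taxon 9,Taxon 5)),Taxon 7).
Taxon 7 is sister to the clade containing all other ingroup taxa, so it is the earliest-diverging (most basal) ingroup lineage.

Taxon 7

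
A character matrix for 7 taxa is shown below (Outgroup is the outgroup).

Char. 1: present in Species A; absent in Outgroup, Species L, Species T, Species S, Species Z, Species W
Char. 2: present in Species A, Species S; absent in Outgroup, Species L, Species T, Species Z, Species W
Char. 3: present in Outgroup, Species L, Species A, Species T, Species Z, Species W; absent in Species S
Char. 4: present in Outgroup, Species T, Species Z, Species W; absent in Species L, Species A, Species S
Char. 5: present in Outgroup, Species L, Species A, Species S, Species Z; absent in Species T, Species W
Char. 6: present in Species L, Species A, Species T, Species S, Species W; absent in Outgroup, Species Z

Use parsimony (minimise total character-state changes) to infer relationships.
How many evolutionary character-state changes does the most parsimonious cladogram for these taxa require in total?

Character polarity is set by the outgroup: the derived state is whichever differs from the outgroup's state, so for Char. 3, Char. 4, Char. 5 the derived state is 'absent', and for the remaining characters it is 'present'.
Char. 1: derived state 'present' in Species A only — an autapomorphy, so it tells us nothing about relationships among taxa.
Char. 2: derived state 'present' in Species A and Species S only — synapomorphy for {Species A, Species S}.
Char. 3 (derived state 'absent') is unique to Species S (autapomorphy; uninformative for grouping).
Char. 4 (derived state 'absent') is shared by Species A, Species L, and Species S — a synapomorphy uniting that clade.
Char. 5 (derived state 'absent') is shared by Species T and Species W — a synapomorphy uniting that clade.
Only Species A, Species L, Species S, Species T, and Species W show the derived state 'present' for Char. 6, supporting them as a clade.
Most parsimonious ingroup topology: (((Species L,(Species A,Species S)),(Species T,Species W)),Species Z).
Changes per character on this tree: Char. 1: 1; Char. 2: 1; Char. 3: 1; Char. 4: 1; Char. 5: 1; Char. 6: 1.
Total = 6.

6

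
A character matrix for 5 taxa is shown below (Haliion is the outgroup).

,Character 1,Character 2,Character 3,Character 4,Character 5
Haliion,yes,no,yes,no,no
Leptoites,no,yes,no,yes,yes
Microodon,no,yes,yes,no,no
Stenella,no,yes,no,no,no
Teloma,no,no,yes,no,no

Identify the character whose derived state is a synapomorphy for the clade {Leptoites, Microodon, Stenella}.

Character polarity is set by the outgroup: the derived state is whichever differs from the outgroup's state, so for Character 1, Character 3 the derived state is 'no', and for the remaining characters it is 'yes'.
All ingroup taxa share the derived state 'no' for Character 1; it defines the ingroup but does not resolve relationships within it.
Only Leptoites, Microodon, and Stenella show the derived state 'yes' for Character 2, supporting them as a clade.
Only Leptoites and Stenella show the derived state 'no' for Character 3, supporting them as a clade.
Character 4 (derived state 'yes') is unique to Leptoites (autapomorphy; uninformative for grouping).
Character 5: derived state 'yes' in Leptoites only — an autapomorphy, so it tells us nothing about relationships among taxa.
Most parsimonious ingroup topology: (((Leptoites,Stenella),Microodon),Teloma).
The clade {Leptoites, Microodon, Stenella} is supported by Character 2: its derived state 'yes' occurs in exactly those taxa and in no other taxon (including the outgroup).

Character 2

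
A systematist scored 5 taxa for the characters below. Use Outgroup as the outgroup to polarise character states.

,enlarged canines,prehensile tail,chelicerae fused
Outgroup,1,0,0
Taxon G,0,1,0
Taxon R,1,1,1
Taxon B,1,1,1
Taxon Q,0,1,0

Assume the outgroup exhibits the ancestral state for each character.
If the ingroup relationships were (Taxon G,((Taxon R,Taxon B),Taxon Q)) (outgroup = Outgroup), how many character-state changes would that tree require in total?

Map each character onto (Taxon G,((Taxon R,Taxon B),Taxon Q)) (rooted by Outgroup) and count the minimum state changes it requires (Fitch parsimony):
enlarged canines: 2; prehensile tail: 1; chelicerae fused: 1.
Total tree length = 4.

4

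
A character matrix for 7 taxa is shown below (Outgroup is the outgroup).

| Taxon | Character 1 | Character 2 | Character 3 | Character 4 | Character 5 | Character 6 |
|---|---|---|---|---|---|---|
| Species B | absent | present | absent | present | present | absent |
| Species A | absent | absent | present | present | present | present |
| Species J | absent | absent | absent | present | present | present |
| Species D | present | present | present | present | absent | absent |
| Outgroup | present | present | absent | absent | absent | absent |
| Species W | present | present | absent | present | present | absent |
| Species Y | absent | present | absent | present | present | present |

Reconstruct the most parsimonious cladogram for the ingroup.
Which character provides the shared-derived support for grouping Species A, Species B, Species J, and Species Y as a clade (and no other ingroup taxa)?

Character 1

Character polarity is set by the outgroup: the derived state is whichever differs from the outgroup's state, so for Character 1, Character 2 the derived state is 'absent', and for the remaining characters it is 'present'.
Only Species A, Species B, Species J, and Species Y show the derived state 'absent' for Character 1, supporting them as a clade.
Character 2: derived state 'absent' in Species A and Species J only — synapomorphy for {Species A, Species J}.
Character 3 (state 'present') occurs in Species A and Species D but conflicts with the nesting implied by the other characters — most parsimoniously interpreted as homoplasy.
All ingroup taxa share the derived state 'present' for Character 4; it defines the ingroup but does not resolve relationships within it.
Character 5 (derived state 'present') is shared by Species A, Species B, Species J, Species W, and Species Y — a synapomorphy uniting that clade.
Character 6: derived state 'present' in Species A, Species J, and Species Y only — synapomorphy for {Species A, Species J, Species Y}.
Most parsimonious ingroup topology: (Species D,((((Species J,Species A),Species Y),Species B),Species W)).
The clade {Species A, Species B, Species J, Species Y} is supported by Character 1: its derived state 'absent' occurs in exactly those taxa and in no other taxon (including the outgroup).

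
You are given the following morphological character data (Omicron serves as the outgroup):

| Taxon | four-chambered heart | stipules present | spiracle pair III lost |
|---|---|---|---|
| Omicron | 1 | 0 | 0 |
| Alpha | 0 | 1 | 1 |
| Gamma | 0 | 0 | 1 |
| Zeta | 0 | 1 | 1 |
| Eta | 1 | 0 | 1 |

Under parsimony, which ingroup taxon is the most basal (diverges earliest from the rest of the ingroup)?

Character polarity is set by the outgroup: the derived state is whichever differs from the outgroup's state, so for four-chambered heart the derived state is '0', and for the remaining characters it is '1'.
four-chambered heart (derived state '0') is shared by Alpha, Gamma, and Zeta — a synapomorphy uniting that clade.
stipules present (derived state '1') is shared by Alpha and Zeta — a synapomorphy uniting that clade.
spiracle pair III lost (derived state '1') is shared by all ingroup taxa — unites the whole ingroup.
Most parsimonious ingroup topology: (((Alpha,Zeta),Gamma),Eta).
Eta is sister to the clade containing all other ingroup taxa, so it is the earliest-diverging (most basal) ingroup lineage.

Eta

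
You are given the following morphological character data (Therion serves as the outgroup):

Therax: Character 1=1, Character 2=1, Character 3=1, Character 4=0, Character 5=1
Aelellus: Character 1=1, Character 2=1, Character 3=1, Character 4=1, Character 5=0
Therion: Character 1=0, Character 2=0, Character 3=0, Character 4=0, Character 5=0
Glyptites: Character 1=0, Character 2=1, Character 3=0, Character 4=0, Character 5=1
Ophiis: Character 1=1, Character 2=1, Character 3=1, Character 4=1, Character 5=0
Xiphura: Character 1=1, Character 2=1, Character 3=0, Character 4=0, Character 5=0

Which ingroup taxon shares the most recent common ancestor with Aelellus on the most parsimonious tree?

Ophiis

The outgroup has state '0' for every character, so '1' is the derived state throughout.
Only Aelellus, Ophiis, Therax, and Xiphura show the derived state '1' for Character 1, supporting them as a clade.
All ingroup taxa share the derived state '1' for Character 2; it defines the ingroup but does not resolve relationships within it.
Character 3: derived state '1' in Aelellus, Ophiis, and Therax only — synapomorphy for {Aelellus, Ophiis, Therax}.
Character 4: derived state '1' in Aelellus and Ophiis only — synapomorphy for {Aelellus, Ophiis}.
Character 5 (state '1') occurs in Glyptites and Therax but conflicts with the nesting implied by the other characters — most parsimoniously interpreted as homoplasy.
Most parsimonious ingroup topology: ((((Aelellus,Ophiis),Therax),Xiphura),Glyptites).
Aelellus and Ophiis form a cherry on this tree, so they are sister taxa.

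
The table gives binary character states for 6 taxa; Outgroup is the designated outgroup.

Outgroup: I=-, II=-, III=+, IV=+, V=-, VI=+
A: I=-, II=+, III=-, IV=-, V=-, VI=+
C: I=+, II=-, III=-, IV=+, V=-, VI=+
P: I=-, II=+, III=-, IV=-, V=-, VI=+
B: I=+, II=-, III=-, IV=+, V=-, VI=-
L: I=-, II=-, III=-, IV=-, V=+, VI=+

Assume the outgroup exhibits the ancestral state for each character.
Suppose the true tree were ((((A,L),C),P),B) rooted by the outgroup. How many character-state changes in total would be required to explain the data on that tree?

Map each character onto ((((A,L),C),P),B) (rooted by Outgroup) and count the minimum state changes it requires (Fitch parsimony):
I: 2; II: 2; III: 1; IV: 2; V: 1; VI: 1.
Total tree length = 9.

9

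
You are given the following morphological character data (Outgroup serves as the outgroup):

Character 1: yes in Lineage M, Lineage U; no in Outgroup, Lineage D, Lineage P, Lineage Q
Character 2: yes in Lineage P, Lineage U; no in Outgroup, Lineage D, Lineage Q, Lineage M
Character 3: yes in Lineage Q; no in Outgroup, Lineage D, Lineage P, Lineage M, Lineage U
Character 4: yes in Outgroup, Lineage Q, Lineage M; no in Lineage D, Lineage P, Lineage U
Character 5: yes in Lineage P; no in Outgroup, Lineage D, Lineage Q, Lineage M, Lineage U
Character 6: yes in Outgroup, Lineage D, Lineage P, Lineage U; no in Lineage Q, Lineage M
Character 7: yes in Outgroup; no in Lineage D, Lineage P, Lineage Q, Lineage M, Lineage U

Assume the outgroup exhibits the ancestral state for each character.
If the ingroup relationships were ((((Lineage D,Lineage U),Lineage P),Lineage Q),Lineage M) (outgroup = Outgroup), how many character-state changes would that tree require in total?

Map each character onto ((((Lineage D,Lineage U),Lineage P),Lineage Q),Lineage M) (rooted by Outgroup) and count the minimum state changes it requires (Fitch parsimony):
Character 1: 2; Character 2: 2; Character 3: 1; Character 4: 1; Character 5: 1; Character 6: 2; Character 7: 1.
Total tree length = 10.

10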